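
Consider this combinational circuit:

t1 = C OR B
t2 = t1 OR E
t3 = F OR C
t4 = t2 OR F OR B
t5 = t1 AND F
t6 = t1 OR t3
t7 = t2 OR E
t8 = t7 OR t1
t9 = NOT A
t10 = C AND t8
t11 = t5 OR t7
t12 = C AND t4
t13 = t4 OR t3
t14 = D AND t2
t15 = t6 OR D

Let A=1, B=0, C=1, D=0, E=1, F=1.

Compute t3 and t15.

t1 = C OR B = 1 OR 0 = 1
t3 = F OR C = 1 OR 1 = 1
t6 = t1 OR t3 = 1 OR 1 = 1
t15 = t6 OR D = 1 OR 0 = 1

t3 = 1, t15 = 1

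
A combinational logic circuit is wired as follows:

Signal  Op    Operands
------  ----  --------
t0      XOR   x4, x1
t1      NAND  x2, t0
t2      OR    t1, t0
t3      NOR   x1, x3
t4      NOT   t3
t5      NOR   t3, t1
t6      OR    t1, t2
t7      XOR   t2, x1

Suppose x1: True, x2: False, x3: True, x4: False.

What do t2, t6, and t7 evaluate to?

t2 = True, t6 = True, t7 = False

t0 = x4 XOR x1 = False XOR True = True
t1 = x2 NAND t0 = False NAND True = True
t2 = t1 OR t0 = True OR True = True
t6 = t1 OR t2 = True OR True = True
t7 = t2 XOR x1 = True XOR True = False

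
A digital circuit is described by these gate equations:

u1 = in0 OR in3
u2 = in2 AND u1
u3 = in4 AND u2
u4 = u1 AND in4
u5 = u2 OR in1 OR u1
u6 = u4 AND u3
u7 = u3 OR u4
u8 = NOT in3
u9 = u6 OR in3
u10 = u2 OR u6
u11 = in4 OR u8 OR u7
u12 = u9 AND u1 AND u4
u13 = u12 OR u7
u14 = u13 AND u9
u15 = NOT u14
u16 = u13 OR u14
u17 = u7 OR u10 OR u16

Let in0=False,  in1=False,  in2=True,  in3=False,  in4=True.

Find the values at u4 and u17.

u1 = in0 OR in3 = False OR False = False
u2 = in2 AND u1 = True AND False = False
u3 = in4 AND u2 = True AND False = False
u4 = u1 AND in4 = False AND True = False
u6 = u4 AND u3 = False AND False = False
u7 = u3 OR u4 = False OR False = False
u9 = u6 OR in3 = False OR False = False
u10 = u2 OR u6 = False OR False = False
u12 = u9 AND u1 AND u4 = False AND False AND False = False
u13 = u12 OR u7 = False OR False = False
u14 = u13 AND u9 = False AND False = False
u16 = u13 OR u14 = False OR False = False
u17 = u7 OR u10 OR u16 = False OR False OR False = False

u4 = False, u17 = False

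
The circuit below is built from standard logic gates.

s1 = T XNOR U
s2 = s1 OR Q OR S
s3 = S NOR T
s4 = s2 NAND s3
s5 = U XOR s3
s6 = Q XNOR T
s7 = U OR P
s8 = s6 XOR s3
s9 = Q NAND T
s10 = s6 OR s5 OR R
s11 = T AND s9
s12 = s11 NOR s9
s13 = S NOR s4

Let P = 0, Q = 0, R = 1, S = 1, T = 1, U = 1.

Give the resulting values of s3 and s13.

s3 = 0, s13 = 0

s1 = T XNOR U = 1 XNOR 1 = 1
s2 = s1 OR Q OR S = 1 OR 0 OR 1 = 1
s3 = S NOR T = 1 NOR 1 = 0
s4 = s2 NAND s3 = 1 NAND 0 = 1
s13 = S NOR s4 = 1 NOR 1 = 0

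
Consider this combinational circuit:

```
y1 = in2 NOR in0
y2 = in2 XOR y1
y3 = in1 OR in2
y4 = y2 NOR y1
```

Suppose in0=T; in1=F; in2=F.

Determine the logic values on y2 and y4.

y2 = F  y4 = T

y1 = in2 NOR in0 = F NOR T = F
y2 = in2 XOR y1 = F XOR F = F
y4 = y2 NOR y1 = F NOR F = T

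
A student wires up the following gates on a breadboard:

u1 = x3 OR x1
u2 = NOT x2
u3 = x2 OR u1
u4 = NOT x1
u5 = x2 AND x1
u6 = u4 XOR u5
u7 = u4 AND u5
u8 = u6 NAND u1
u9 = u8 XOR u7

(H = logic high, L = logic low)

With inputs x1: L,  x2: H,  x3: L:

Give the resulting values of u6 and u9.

u6 = H; u9 = H

u1 = x3 OR x1 = L OR L = L
u4 = NOT x1 = NOT L = H
u5 = x2 AND x1 = H AND L = L
u6 = u4 XOR u5 = H XOR L = H
u7 = u4 AND u5 = H AND L = L
u8 = u6 NAND u1 = H NAND L = H
u9 = u8 XOR u7 = H XOR L = H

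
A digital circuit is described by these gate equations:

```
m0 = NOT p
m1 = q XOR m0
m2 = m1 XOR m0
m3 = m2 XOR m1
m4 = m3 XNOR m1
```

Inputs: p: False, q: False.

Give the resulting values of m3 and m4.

m3 = True, m4 = True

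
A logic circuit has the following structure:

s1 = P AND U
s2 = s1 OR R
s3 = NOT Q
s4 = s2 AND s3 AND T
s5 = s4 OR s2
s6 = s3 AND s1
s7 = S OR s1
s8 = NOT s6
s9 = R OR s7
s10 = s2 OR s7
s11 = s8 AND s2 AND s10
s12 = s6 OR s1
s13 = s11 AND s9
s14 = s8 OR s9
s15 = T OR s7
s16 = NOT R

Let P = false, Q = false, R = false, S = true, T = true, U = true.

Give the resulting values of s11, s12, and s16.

s11 = false, s12 = false, s16 = true

s1 = P AND U = false AND true = false
s2 = s1 OR R = false OR false = false
s3 = NOT Q = NOT false = true
s6 = s3 AND s1 = true AND false = false
s7 = S OR s1 = true OR false = true
s8 = NOT s6 = NOT false = true
s10 = s2 OR s7 = false OR true = true
s11 = s8 AND s2 AND s10 = true AND false AND true = false
s12 = s6 OR s1 = false OR false = false
s16 = NOT R = NOT false = true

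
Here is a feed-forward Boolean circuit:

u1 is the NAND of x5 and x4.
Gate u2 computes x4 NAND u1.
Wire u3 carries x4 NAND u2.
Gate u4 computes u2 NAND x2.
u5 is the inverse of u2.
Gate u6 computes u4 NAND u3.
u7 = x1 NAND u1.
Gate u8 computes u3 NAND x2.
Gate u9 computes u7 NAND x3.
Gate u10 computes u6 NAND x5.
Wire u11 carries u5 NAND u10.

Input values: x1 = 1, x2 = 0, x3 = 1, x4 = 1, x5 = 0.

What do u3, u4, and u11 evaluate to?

u3 = 1, u4 = 1, u11 = 0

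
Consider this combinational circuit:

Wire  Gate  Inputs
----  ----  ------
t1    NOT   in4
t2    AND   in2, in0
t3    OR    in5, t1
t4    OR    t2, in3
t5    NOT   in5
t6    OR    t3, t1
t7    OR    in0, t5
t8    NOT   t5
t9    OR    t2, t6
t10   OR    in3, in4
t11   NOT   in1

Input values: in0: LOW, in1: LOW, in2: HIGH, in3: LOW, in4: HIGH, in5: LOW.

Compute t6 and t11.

t6 = LOW, t11 = HIGH

t1 = NOT in4 = NOT HIGH = LOW
t3 = in5 OR t1 = LOW OR LOW = LOW
t6 = t3 OR t1 = LOW OR LOW = LOW
t11 = NOT in1 = NOT LOW = HIGH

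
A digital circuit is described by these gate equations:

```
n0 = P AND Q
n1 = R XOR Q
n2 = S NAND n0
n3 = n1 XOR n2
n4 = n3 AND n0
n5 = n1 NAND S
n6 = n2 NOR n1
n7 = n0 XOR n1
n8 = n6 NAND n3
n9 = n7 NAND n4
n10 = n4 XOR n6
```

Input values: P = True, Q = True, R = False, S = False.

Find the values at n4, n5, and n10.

n4 = False, n5 = True, n10 = False

n0 = P AND Q = True AND True = True
n1 = R XOR Q = False XOR True = True
n2 = S NAND n0 = False NAND True = True
n3 = n1 XOR n2 = True XOR True = False
n4 = n3 AND n0 = False AND True = False
n5 = n1 NAND S = True NAND False = True
n6 = n2 NOR n1 = True NOR True = False
n10 = n4 XOR n6 = False XOR False = False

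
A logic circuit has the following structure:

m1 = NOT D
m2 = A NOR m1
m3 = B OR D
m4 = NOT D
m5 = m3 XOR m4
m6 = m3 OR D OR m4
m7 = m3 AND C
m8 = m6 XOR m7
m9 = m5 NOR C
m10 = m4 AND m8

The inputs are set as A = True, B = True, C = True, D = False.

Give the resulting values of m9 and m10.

m3 = B OR D = True OR False = True
m4 = NOT D = NOT False = True
m5 = m3 XOR m4 = True XOR True = False
m6 = m3 OR D OR m4 = True OR False OR True = True
m7 = m3 AND C = True AND True = True
m8 = m6 XOR m7 = True XOR True = False
m9 = m5 NOR C = False NOR True = False
m10 = m4 AND m8 = True AND False = False

m9 = False; m10 = False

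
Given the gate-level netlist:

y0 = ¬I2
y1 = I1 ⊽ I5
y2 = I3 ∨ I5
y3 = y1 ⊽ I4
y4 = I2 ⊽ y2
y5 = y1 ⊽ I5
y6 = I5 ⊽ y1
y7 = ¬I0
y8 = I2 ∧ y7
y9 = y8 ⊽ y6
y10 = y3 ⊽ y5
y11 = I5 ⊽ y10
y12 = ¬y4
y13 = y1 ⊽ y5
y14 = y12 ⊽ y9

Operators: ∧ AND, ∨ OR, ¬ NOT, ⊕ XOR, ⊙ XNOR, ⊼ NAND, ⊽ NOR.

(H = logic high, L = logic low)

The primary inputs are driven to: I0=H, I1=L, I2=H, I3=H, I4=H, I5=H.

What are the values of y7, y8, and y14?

y1 = I1 NOR I5 = L NOR H = L
y2 = I3 OR I5 = H OR H = H
y4 = I2 NOR y2 = H NOR H = L
y6 = I5 NOR y1 = H NOR L = L
y7 = NOT I0 = NOT H = L
y8 = I2 AND y7 = H AND L = L
y9 = y8 NOR y6 = L NOR L = H
y12 = NOT y4 = NOT L = H
y14 = y12 NOR y9 = H NOR H = L

y7 = L; y8 = L; y14 = L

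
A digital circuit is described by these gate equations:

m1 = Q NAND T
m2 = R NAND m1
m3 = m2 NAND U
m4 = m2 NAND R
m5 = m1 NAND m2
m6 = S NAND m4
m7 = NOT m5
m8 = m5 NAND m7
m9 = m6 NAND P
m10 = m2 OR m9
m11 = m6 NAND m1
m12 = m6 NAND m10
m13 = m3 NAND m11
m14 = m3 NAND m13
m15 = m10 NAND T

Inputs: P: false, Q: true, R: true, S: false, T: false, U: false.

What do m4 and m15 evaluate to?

m1 = Q NAND T = true NAND false = true
m2 = R NAND m1 = true NAND true = false
m4 = m2 NAND R = false NAND true = true
m6 = S NAND m4 = false NAND true = true
m9 = m6 NAND P = true NAND false = true
m10 = m2 OR m9 = false OR true = true
m15 = m10 NAND T = true NAND false = true

m4 = true, m15 = true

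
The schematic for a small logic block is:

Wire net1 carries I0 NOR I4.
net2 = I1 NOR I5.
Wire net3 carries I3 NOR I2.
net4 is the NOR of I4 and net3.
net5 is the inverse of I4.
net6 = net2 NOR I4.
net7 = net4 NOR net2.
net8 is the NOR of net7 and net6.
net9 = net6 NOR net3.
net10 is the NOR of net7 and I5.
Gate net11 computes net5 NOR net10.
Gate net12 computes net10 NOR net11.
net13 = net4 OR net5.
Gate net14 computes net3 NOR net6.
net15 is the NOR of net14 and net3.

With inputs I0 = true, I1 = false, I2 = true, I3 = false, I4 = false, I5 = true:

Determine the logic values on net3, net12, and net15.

net2 = I1 NOR I5 = false NOR true = false
net3 = I3 NOR I2 = false NOR true = false
net4 = I4 NOR net3 = false NOR false = true
net5 = NOT I4 = NOT false = true
net6 = net2 NOR I4 = false NOR false = true
net7 = net4 NOR net2 = true NOR false = false
net10 = net7 NOR I5 = false NOR true = false
net11 = net5 NOR net10 = true NOR false = false
net12 = net10 NOR net11 = false NOR false = true
net14 = net3 NOR net6 = false NOR true = false
net15 = net14 NOR net3 = false NOR false = true

net3 = false  net12 = true  net15 = true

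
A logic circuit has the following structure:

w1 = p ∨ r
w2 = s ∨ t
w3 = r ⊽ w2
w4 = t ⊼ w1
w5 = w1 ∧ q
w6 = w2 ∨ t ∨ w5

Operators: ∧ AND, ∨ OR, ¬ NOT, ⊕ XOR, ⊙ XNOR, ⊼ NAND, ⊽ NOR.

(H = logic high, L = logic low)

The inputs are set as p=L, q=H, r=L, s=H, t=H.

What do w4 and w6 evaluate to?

w1 = p OR r = L OR L = L
w2 = s OR t = H OR H = H
w4 = t NAND w1 = H NAND L = H
w5 = w1 AND q = L AND H = L
w6 = w2 OR t OR w5 = H OR H OR L = H

w4 = H; w6 = H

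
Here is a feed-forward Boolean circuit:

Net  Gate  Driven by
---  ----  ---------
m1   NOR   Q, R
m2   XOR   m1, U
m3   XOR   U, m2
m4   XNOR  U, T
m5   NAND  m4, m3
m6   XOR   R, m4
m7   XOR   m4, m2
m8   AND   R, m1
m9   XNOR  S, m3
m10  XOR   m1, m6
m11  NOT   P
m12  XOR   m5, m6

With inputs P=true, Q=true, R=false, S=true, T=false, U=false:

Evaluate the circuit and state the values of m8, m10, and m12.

m1 = Q NOR R = true NOR false = false
m2 = m1 XOR U = false XOR false = false
m3 = U XOR m2 = false XOR false = false
m4 = U XNOR T = false XNOR false = true
m5 = m4 NAND m3 = true NAND false = true
m6 = R XOR m4 = false XOR true = true
m8 = R AND m1 = false AND false = false
m10 = m1 XOR m6 = false XOR true = true
m12 = m5 XOR m6 = true XOR true = false

m8 = false, m10 = true, m12 = false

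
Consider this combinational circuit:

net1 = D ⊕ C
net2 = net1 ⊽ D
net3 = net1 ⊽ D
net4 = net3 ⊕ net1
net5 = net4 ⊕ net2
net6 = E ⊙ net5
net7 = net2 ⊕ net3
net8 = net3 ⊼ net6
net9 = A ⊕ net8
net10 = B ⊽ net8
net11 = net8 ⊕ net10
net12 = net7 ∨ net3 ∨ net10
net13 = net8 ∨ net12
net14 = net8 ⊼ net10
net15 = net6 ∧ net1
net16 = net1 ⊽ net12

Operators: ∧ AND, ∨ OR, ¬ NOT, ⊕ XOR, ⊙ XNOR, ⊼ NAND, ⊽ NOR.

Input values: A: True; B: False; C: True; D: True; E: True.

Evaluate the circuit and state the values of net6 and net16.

net6 = False  net16 = True

net1 = D XOR C = True XOR True = False
net2 = net1 NOR D = False NOR True = False
net3 = net1 NOR D = False NOR True = False
net4 = net3 XOR net1 = False XOR False = False
net5 = net4 XOR net2 = False XOR False = False
net6 = E XNOR net5 = True XNOR False = False
net7 = net2 XOR net3 = False XOR False = False
net8 = net3 NAND net6 = False NAND False = True
net10 = B NOR net8 = False NOR True = False
net12 = net7 OR net3 OR net10 = False OR False OR False = False
net16 = net1 NOR net12 = False NOR False = True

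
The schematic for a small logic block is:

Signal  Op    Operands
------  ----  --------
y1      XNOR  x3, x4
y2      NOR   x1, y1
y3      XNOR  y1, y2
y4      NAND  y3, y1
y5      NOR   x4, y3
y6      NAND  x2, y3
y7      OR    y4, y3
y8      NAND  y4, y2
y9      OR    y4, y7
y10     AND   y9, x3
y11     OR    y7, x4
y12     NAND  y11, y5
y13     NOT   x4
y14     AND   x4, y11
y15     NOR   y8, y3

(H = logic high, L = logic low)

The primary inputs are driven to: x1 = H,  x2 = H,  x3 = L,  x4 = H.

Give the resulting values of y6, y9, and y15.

y1 = x3 XNOR x4 = L XNOR H = L
y2 = x1 NOR y1 = H NOR L = L
y3 = y1 XNOR y2 = L XNOR L = H
y4 = y3 NAND y1 = H NAND L = H
y6 = x2 NAND y3 = H NAND H = L
y7 = y4 OR y3 = H OR H = H
y8 = y4 NAND y2 = H NAND L = H
y9 = y4 OR y7 = H OR H = H
y15 = y8 NOR y3 = H NOR H = L

y6 = L, y9 = H, y15 = L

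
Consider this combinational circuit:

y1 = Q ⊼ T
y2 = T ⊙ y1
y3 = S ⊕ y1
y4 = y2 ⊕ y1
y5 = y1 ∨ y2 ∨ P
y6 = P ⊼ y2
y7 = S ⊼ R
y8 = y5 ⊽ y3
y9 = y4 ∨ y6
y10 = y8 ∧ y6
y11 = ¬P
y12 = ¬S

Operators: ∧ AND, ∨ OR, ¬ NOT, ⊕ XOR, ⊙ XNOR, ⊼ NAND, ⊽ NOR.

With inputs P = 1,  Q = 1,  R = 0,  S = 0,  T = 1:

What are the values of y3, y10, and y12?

y1 = Q NAND T = 1 NAND 1 = 0
y2 = T XNOR y1 = 1 XNOR 0 = 0
y3 = S XOR y1 = 0 XOR 0 = 0
y5 = y1 OR y2 OR P = 0 OR 0 OR 1 = 1
y6 = P NAND y2 = 1 NAND 0 = 1
y8 = y5 NOR y3 = 1 NOR 0 = 0
y10 = y8 AND y6 = 0 AND 1 = 0
y12 = NOT S = NOT 0 = 1

y3 = 0; y10 = 0; y12 = 1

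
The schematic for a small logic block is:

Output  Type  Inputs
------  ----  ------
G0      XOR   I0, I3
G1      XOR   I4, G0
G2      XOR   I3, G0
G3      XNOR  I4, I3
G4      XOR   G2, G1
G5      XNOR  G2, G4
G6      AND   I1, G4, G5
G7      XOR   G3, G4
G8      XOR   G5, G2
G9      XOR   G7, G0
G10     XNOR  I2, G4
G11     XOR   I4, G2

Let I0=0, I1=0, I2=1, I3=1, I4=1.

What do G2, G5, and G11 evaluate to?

G2 = 0  G5 = 1  G11 = 1

G0 = I0 XOR I3 = 0 XOR 1 = 1
G1 = I4 XOR G0 = 1 XOR 1 = 0
G2 = I3 XOR G0 = 1 XOR 1 = 0
G4 = G2 XOR G1 = 0 XOR 0 = 0
G5 = G2 XNOR G4 = 0 XNOR 0 = 1
G11 = I4 XOR G2 = 1 XOR 0 = 1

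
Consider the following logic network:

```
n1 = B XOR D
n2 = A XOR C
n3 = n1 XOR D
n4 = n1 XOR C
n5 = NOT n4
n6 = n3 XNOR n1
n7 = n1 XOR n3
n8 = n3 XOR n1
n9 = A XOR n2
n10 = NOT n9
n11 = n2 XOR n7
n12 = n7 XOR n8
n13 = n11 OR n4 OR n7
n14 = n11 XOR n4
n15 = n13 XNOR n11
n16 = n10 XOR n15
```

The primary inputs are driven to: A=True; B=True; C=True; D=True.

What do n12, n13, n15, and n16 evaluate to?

n12 = False, n13 = True, n15 = True, n16 = True

n1 = B XOR D = True XOR True = False
n2 = A XOR C = True XOR True = False
n3 = n1 XOR D = False XOR True = True
n4 = n1 XOR C = False XOR True = True
n7 = n1 XOR n3 = False XOR True = True
n8 = n3 XOR n1 = True XOR False = True
n9 = A XOR n2 = True XOR False = True
n10 = NOT n9 = NOT True = False
n11 = n2 XOR n7 = False XOR True = True
n12 = n7 XOR n8 = True XOR True = False
n13 = n11 OR n4 OR n7 = True OR True OR True = True
n15 = n13 XNOR n11 = True XNOR True = True
n16 = n10 XOR n15 = False XOR True = True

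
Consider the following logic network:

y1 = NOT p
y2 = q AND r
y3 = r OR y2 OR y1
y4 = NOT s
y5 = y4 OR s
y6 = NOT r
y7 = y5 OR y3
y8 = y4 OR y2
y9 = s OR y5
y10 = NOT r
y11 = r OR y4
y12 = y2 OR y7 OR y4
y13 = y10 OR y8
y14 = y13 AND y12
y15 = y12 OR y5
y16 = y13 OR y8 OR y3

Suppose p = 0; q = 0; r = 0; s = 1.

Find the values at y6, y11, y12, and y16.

y1 = NOT p = NOT 0 = 1
y2 = q AND r = 0 AND 0 = 0
y3 = r OR y2 OR y1 = 0 OR 0 OR 1 = 1
y4 = NOT s = NOT 1 = 0
y5 = y4 OR s = 0 OR 1 = 1
y6 = NOT r = NOT 0 = 1
y7 = y5 OR y3 = 1 OR 1 = 1
y8 = y4 OR y2 = 0 OR 0 = 0
y10 = NOT r = NOT 0 = 1
y11 = r OR y4 = 0 OR 0 = 0
y12 = y2 OR y7 OR y4 = 0 OR 1 OR 0 = 1
y13 = y10 OR y8 = 1 OR 0 = 1
y16 = y13 OR y8 OR y3 = 1 OR 0 OR 1 = 1

y6 = 1; y11 = 0; y12 = 1; y16 = 1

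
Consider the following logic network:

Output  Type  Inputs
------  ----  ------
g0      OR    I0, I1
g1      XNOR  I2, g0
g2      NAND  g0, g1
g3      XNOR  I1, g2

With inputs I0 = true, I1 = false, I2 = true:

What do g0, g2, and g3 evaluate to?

g0 = true, g2 = false, g3 = true

g0 = I0 OR I1 = true OR false = true
g1 = I2 XNOR g0 = true XNOR true = true
g2 = g0 NAND g1 = true NAND true = false
g3 = I1 XNOR g2 = false XNOR false = true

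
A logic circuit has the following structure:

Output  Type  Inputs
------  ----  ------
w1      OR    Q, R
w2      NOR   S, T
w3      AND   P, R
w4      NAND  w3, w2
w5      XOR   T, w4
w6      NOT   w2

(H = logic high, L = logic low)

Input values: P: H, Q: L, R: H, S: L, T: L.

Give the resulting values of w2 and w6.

w2 = H, w6 = L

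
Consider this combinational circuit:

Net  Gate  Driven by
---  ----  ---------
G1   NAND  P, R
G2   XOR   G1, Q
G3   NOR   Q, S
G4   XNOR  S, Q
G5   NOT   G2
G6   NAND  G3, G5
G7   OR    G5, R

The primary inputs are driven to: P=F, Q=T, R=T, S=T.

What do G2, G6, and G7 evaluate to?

G2 = F  G6 = T  G7 = T

G1 = P NAND R = F NAND T = T
G2 = G1 XOR Q = T XOR T = F
G3 = Q NOR S = T NOR T = F
G5 = NOT G2 = NOT F = T
G6 = G3 NAND G5 = F NAND T = T
G7 = G5 OR R = T OR T = T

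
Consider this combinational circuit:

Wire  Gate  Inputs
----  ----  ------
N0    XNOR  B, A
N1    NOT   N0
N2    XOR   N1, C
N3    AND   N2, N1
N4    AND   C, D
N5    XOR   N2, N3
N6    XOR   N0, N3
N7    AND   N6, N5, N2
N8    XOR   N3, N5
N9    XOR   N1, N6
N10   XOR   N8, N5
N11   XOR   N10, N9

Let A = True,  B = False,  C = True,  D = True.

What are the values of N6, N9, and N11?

N0 = B XNOR A = False XNOR True = False
N1 = NOT N0 = NOT False = True
N2 = N1 XOR C = True XOR True = False
N3 = N2 AND N1 = False AND True = False
N5 = N2 XOR N3 = False XOR False = False
N6 = N0 XOR N3 = False XOR False = False
N8 = N3 XOR N5 = False XOR False = False
N9 = N1 XOR N6 = True XOR False = True
N10 = N8 XOR N5 = False XOR False = False
N11 = N10 XOR N9 = False XOR True = True

N6 = False, N9 = True, N11 = True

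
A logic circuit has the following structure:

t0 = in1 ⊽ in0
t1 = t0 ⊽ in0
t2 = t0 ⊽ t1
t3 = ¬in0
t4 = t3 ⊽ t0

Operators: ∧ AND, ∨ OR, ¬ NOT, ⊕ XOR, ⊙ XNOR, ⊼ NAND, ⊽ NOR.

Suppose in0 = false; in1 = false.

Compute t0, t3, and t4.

t0 = true, t3 = true, t4 = false

t0 = in1 NOR in0 = false NOR false = true
t3 = NOT in0 = NOT false = true
t4 = t3 NOR t0 = true NOR true = false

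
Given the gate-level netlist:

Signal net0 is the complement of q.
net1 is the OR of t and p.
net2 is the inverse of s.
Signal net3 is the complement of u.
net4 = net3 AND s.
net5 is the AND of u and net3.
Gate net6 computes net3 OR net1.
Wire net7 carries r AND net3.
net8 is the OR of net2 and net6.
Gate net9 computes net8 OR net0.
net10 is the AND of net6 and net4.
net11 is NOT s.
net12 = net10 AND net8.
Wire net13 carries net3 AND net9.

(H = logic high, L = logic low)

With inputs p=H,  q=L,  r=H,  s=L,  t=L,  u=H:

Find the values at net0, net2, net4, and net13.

net0 = H  net2 = H  net4 = L  net13 = L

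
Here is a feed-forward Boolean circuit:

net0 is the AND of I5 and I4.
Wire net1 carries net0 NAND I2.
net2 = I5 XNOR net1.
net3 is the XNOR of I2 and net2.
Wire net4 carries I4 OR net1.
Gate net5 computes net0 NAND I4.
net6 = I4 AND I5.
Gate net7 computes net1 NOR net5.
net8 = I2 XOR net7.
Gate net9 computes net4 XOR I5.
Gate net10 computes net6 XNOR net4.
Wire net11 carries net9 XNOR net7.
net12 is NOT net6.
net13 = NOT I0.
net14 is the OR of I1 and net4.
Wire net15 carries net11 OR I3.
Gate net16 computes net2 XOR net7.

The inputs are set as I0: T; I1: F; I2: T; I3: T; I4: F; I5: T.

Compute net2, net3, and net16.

net2 = T; net3 = T; net16 = T

net0 = I5 AND I4 = T AND F = F
net1 = net0 NAND I2 = F NAND T = T
net2 = I5 XNOR net1 = T XNOR T = T
net3 = I2 XNOR net2 = T XNOR T = T
net5 = net0 NAND I4 = F NAND F = T
net7 = net1 NOR net5 = T NOR T = F
net16 = net2 XOR net7 = T XOR F = T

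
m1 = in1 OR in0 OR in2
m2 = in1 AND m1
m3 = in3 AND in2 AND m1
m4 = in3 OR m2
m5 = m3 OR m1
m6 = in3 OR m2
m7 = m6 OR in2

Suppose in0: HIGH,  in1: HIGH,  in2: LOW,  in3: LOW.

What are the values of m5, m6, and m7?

m1 = in1 OR in0 OR in2 = HIGH OR HIGH OR LOW = HIGH
m2 = in1 AND m1 = HIGH AND HIGH = HIGH
m3 = in3 AND in2 AND m1 = LOW AND LOW AND HIGH = LOW
m5 = m3 OR m1 = LOW OR HIGH = HIGH
m6 = in3 OR m2 = LOW OR HIGH = HIGH
m7 = m6 OR in2 = HIGH OR LOW = HIGH

m5 = HIGH  m6 = HIGH  m7 = HIGH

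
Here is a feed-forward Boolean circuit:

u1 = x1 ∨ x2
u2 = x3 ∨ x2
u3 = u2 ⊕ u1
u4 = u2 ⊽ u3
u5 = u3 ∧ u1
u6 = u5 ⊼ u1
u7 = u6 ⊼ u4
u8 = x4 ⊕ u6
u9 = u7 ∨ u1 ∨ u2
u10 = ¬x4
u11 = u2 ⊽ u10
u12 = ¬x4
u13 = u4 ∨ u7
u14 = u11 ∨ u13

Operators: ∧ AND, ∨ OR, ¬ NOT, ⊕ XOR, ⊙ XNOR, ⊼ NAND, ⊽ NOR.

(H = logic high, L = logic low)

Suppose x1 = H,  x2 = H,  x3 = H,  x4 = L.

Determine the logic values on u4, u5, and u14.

u1 = x1 OR x2 = H OR H = H
u2 = x3 OR x2 = H OR H = H
u3 = u2 XOR u1 = H XOR H = L
u4 = u2 NOR u3 = H NOR L = L
u5 = u3 AND u1 = L AND H = L
u6 = u5 NAND u1 = L NAND H = H
u7 = u6 NAND u4 = H NAND L = H
u10 = NOT x4 = NOT L = H
u11 = u2 NOR u10 = H NOR H = L
u13 = u4 OR u7 = L OR H = H
u14 = u11 OR u13 = L OR H = H

u4 = L, u5 = L, u14 = H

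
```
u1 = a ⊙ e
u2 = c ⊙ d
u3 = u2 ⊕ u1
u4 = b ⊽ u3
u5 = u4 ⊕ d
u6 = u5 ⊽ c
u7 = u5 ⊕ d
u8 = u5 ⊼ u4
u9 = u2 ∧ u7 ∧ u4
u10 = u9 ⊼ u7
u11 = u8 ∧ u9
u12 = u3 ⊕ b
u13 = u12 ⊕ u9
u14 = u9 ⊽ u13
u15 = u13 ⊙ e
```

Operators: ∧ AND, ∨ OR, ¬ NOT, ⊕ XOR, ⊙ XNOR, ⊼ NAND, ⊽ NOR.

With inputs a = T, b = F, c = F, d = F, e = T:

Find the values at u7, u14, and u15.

u1 = a XNOR e = T XNOR T = T
u2 = c XNOR d = F XNOR F = T
u3 = u2 XOR u1 = T XOR T = F
u4 = b NOR u3 = F NOR F = T
u5 = u4 XOR d = T XOR F = T
u7 = u5 XOR d = T XOR F = T
u9 = u2 AND u7 AND u4 = T AND T AND T = T
u12 = u3 XOR b = F XOR F = F
u13 = u12 XOR u9 = F XOR T = T
u14 = u9 NOR u13 = T NOR T = F
u15 = u13 XNOR e = T XNOR T = T

u7 = T, u14 = F, u15 = T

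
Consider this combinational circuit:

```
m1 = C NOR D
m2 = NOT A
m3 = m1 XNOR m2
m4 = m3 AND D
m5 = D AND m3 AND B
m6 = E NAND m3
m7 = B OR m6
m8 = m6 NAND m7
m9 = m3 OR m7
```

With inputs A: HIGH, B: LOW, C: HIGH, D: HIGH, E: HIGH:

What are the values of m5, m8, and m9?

m5 = LOW; m8 = HIGH; m9 = HIGH

m1 = C NOR D = HIGH NOR HIGH = LOW
m2 = NOT A = NOT HIGH = LOW
m3 = m1 XNOR m2 = LOW XNOR LOW = HIGH
m5 = D AND m3 AND B = HIGH AND HIGH AND LOW = LOW
m6 = E NAND m3 = HIGH NAND HIGH = LOW
m7 = B OR m6 = LOW OR LOW = LOW
m8 = m6 NAND m7 = LOW NAND LOW = HIGH
m9 = m3 OR m7 = HIGH OR LOW = HIGH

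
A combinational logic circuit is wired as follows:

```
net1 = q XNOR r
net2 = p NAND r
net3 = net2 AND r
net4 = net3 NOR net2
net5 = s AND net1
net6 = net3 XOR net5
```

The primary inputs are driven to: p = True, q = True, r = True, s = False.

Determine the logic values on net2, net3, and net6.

net2 = False; net3 = False; net6 = False

net1 = q XNOR r = True XNOR True = True
net2 = p NAND r = True NAND True = False
net3 = net2 AND r = False AND True = False
net5 = s AND net1 = False AND True = False
net6 = net3 XOR net5 = False XOR False = False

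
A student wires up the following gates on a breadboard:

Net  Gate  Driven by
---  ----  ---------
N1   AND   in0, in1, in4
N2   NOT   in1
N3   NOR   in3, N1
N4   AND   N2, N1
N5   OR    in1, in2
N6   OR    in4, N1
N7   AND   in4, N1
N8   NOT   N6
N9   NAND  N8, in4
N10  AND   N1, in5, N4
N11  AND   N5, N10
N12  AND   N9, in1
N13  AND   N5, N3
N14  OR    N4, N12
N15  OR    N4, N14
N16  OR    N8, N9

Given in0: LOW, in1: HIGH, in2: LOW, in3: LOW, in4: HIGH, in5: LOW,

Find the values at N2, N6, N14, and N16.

N2 = LOW  N6 = HIGH  N14 = HIGH  N16 = HIGH

N1 = in0 AND in1 AND in4 = LOW AND HIGH AND HIGH = LOW
N2 = NOT in1 = NOT HIGH = LOW
N4 = N2 AND N1 = LOW AND LOW = LOW
N6 = in4 OR N1 = HIGH OR LOW = HIGH
N8 = NOT N6 = NOT HIGH = LOW
N9 = N8 NAND in4 = LOW NAND HIGH = HIGH
N12 = N9 AND in1 = HIGH AND HIGH = HIGH
N14 = N4 OR N12 = LOW OR HIGH = HIGH
N16 = N8 OR N9 = LOW OR HIGH = HIGH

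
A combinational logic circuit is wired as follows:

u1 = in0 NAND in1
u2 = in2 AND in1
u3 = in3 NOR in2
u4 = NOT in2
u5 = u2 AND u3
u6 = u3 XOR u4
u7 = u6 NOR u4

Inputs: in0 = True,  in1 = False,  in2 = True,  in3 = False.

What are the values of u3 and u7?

u3 = in3 NOR in2 = False NOR True = False
u4 = NOT in2 = NOT True = False
u6 = u3 XOR u4 = False XOR False = False
u7 = u6 NOR u4 = False NOR False = True

u3 = False, u7 = True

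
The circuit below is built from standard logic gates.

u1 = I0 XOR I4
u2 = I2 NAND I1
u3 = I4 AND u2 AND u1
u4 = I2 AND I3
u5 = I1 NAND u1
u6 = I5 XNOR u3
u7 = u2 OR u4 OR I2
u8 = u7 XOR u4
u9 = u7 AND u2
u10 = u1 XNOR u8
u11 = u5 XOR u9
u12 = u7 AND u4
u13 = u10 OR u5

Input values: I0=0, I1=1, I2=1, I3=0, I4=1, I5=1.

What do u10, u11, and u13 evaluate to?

u1 = I0 XOR I4 = 0 XOR 1 = 1
u2 = I2 NAND I1 = 1 NAND 1 = 0
u4 = I2 AND I3 = 1 AND 0 = 0
u5 = I1 NAND u1 = 1 NAND 1 = 0
u7 = u2 OR u4 OR I2 = 0 OR 0 OR 1 = 1
u8 = u7 XOR u4 = 1 XOR 0 = 1
u9 = u7 AND u2 = 1 AND 0 = 0
u10 = u1 XNOR u8 = 1 XNOR 1 = 1
u11 = u5 XOR u9 = 0 XOR 0 = 0
u13 = u10 OR u5 = 1 OR 0 = 1

u10 = 1  u11 = 0  u13 = 1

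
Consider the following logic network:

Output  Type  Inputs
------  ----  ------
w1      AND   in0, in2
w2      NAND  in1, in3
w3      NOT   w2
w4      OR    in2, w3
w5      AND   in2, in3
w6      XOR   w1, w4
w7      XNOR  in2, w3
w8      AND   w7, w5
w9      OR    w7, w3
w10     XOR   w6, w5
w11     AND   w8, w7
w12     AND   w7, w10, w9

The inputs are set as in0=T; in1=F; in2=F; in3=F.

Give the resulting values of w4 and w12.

w4 = F, w12 = F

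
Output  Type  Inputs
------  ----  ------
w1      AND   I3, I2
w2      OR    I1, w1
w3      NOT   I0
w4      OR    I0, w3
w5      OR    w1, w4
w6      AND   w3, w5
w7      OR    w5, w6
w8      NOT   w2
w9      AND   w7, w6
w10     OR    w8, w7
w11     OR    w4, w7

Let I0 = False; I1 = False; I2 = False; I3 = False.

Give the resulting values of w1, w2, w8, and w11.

w1 = False, w2 = False, w8 = True, w11 = True

w1 = I3 AND I2 = False AND False = False
w2 = I1 OR w1 = False OR False = False
w3 = NOT I0 = NOT False = True
w4 = I0 OR w3 = False OR True = True
w5 = w1 OR w4 = False OR True = True
w6 = w3 AND w5 = True AND True = True
w7 = w5 OR w6 = True OR True = True
w8 = NOT w2 = NOT False = True
w11 = w4 OR w7 = True OR True = True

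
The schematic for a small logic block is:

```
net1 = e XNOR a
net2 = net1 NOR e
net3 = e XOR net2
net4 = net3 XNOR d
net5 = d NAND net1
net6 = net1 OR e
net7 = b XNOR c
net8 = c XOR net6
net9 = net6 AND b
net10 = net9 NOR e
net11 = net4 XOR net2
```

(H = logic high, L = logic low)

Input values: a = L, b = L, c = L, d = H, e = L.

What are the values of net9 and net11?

net9 = L  net11 = L

net1 = e XNOR a = L XNOR L = H
net2 = net1 NOR e = H NOR L = L
net3 = e XOR net2 = L XOR L = L
net4 = net3 XNOR d = L XNOR H = L
net6 = net1 OR e = H OR L = H
net9 = net6 AND b = H AND L = L
net11 = net4 XOR net2 = L XOR L = L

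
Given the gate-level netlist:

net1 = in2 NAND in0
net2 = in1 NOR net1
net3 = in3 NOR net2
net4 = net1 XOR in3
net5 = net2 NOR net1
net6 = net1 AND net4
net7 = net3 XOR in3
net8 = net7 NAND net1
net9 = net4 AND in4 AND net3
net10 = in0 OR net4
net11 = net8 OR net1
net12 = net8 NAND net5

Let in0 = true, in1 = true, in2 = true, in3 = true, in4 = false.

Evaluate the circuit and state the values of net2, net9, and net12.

net1 = in2 NAND in0 = true NAND true = false
net2 = in1 NOR net1 = true NOR false = false
net3 = in3 NOR net2 = true NOR false = false
net4 = net1 XOR in3 = false XOR true = true
net5 = net2 NOR net1 = false NOR false = true
net7 = net3 XOR in3 = false XOR true = true
net8 = net7 NAND net1 = true NAND false = true
net9 = net4 AND in4 AND net3 = true AND false AND false = false
net12 = net8 NAND net5 = true NAND true = false

net2 = false, net9 = false, net12 = false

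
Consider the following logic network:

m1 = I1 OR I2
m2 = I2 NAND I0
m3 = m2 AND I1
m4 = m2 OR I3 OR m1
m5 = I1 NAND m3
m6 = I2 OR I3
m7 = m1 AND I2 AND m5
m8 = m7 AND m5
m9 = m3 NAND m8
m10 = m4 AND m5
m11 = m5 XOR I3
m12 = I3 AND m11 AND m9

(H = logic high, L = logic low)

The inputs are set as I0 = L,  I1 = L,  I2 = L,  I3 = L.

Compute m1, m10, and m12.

m1 = I1 OR I2 = L OR L = L
m2 = I2 NAND I0 = L NAND L = H
m3 = m2 AND I1 = H AND L = L
m4 = m2 OR I3 OR m1 = H OR L OR L = H
m5 = I1 NAND m3 = L NAND L = H
m7 = m1 AND I2 AND m5 = L AND L AND H = L
m8 = m7 AND m5 = L AND H = L
m9 = m3 NAND m8 = L NAND L = H
m10 = m4 AND m5 = H AND H = H
m11 = m5 XOR I3 = H XOR L = H
m12 = I3 AND m11 AND m9 = L AND H AND H = L

m1 = L; m10 = H; m12 = L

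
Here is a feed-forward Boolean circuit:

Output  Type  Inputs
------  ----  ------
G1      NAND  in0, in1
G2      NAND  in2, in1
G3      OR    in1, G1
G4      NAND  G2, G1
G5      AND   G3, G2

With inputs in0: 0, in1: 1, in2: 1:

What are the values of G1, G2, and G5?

G1 = 1  G2 = 0  G5 = 0

G1 = in0 NAND in1 = 0 NAND 1 = 1
G2 = in2 NAND in1 = 1 NAND 1 = 0
G3 = in1 OR G1 = 1 OR 1 = 1
G5 = G3 AND G2 = 1 AND 0 = 0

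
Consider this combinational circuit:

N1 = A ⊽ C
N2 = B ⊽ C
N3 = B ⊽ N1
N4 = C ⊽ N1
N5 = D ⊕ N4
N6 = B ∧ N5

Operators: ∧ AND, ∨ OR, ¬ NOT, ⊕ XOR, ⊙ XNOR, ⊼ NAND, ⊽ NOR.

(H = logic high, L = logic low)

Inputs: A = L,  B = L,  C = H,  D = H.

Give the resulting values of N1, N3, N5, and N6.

N1 = A NOR C = L NOR H = L
N3 = B NOR N1 = L NOR L = H
N4 = C NOR N1 = H NOR L = L
N5 = D XOR N4 = H XOR L = H
N6 = B AND N5 = L AND H = L

N1 = L  N3 = H  N5 = H  N6 = L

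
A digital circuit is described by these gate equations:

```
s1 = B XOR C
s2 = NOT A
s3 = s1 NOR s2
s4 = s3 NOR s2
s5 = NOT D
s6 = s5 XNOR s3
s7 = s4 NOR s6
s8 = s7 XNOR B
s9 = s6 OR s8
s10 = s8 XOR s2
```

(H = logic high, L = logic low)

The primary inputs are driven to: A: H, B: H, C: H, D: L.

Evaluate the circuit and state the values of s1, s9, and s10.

s1 = L, s9 = H, s10 = L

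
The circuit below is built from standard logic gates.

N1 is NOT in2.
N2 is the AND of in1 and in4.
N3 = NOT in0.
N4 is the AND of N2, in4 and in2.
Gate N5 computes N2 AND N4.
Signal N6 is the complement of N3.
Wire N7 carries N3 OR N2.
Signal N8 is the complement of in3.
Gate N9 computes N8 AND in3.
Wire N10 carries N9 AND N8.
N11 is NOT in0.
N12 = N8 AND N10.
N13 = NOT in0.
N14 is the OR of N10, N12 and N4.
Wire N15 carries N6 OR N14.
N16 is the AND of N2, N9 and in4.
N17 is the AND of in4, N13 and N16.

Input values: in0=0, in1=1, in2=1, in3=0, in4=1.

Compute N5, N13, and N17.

N5 = 1, N13 = 1, N17 = 0

N2 = in1 AND in4 = 1 AND 1 = 1
N4 = N2 AND in4 AND in2 = 1 AND 1 AND 1 = 1
N5 = N2 AND N4 = 1 AND 1 = 1
N8 = NOT in3 = NOT 0 = 1
N9 = N8 AND in3 = 1 AND 0 = 0
N13 = NOT in0 = NOT 0 = 1
N16 = N2 AND N9 AND in4 = 1 AND 0 AND 1 = 0
N17 = in4 AND N13 AND N16 = 1 AND 1 AND 0 = 0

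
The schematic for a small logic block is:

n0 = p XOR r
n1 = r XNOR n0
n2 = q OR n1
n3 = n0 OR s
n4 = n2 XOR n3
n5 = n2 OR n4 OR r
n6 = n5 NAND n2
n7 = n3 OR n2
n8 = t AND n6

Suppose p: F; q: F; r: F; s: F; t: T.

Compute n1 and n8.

n0 = p XOR r = F XOR F = F
n1 = r XNOR n0 = F XNOR F = T
n2 = q OR n1 = F OR T = T
n3 = n0 OR s = F OR F = F
n4 = n2 XOR n3 = T XOR F = T
n5 = n2 OR n4 OR r = T OR T OR F = T
n6 = n5 NAND n2 = T NAND T = F
n8 = t AND n6 = T AND F = F

n1 = T; n8 = F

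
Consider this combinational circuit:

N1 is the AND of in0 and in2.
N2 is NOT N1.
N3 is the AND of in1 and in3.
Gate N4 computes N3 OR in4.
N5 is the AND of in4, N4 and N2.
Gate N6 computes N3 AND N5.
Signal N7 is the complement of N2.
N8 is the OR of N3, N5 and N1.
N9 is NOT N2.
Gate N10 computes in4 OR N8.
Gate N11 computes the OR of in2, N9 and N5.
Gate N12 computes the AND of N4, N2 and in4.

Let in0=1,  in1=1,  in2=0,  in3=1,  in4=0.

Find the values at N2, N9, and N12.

N1 = in0 AND in2 = 1 AND 0 = 0
N2 = NOT N1 = NOT 0 = 1
N3 = in1 AND in3 = 1 AND 1 = 1
N4 = N3 OR in4 = 1 OR 0 = 1
N9 = NOT N2 = NOT 1 = 0
N12 = N4 AND N2 AND in4 = 1 AND 1 AND 0 = 0

N2 = 1; N9 = 0; N12 = 0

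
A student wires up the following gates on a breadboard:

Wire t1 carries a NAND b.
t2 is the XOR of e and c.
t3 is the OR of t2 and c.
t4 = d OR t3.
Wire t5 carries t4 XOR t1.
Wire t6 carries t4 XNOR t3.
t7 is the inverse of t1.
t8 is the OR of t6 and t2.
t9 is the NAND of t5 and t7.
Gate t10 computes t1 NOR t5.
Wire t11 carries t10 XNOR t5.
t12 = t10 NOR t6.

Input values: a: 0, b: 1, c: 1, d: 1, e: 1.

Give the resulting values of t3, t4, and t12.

t3 = 1, t4 = 1, t12 = 0

t1 = a NAND b = 0 NAND 1 = 1
t2 = e XOR c = 1 XOR 1 = 0
t3 = t2 OR c = 0 OR 1 = 1
t4 = d OR t3 = 1 OR 1 = 1
t5 = t4 XOR t1 = 1 XOR 1 = 0
t6 = t4 XNOR t3 = 1 XNOR 1 = 1
t10 = t1 NOR t5 = 1 NOR 0 = 0
t12 = t10 NOR t6 = 0 NOR 1 = 0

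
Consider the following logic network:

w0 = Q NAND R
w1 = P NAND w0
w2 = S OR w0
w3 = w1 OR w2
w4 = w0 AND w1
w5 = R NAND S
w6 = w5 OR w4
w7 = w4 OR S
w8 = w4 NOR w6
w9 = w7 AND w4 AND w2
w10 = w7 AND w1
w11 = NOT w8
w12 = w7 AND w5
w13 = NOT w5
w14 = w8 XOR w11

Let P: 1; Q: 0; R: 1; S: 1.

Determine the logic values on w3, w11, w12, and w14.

w3 = 1, w11 = 0, w12 = 0, w14 = 1

w0 = Q NAND R = 0 NAND 1 = 1
w1 = P NAND w0 = 1 NAND 1 = 0
w2 = S OR w0 = 1 OR 1 = 1
w3 = w1 OR w2 = 0 OR 1 = 1
w4 = w0 AND w1 = 1 AND 0 = 0
w5 = R NAND S = 1 NAND 1 = 0
w6 = w5 OR w4 = 0 OR 0 = 0
w7 = w4 OR S = 0 OR 1 = 1
w8 = w4 NOR w6 = 0 NOR 0 = 1
w11 = NOT w8 = NOT 1 = 0
w12 = w7 AND w5 = 1 AND 0 = 0
w14 = w8 XOR w11 = 1 XOR 0 = 1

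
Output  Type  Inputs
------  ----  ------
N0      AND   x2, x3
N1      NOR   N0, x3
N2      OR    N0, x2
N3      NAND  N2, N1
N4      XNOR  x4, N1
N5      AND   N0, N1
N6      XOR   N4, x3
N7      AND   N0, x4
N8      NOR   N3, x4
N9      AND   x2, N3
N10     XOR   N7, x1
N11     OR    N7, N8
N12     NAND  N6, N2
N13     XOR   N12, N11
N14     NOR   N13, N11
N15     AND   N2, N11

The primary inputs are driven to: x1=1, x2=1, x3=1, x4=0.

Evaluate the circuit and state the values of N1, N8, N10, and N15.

N0 = x2 AND x3 = 1 AND 1 = 1
N1 = N0 NOR x3 = 1 NOR 1 = 0
N2 = N0 OR x2 = 1 OR 1 = 1
N3 = N2 NAND N1 = 1 NAND 0 = 1
N7 = N0 AND x4 = 1 AND 0 = 0
N8 = N3 NOR x4 = 1 NOR 0 = 0
N10 = N7 XOR x1 = 0 XOR 1 = 1
N11 = N7 OR N8 = 0 OR 0 = 0
N15 = N2 AND N11 = 1 AND 0 = 0

N1 = 0, N8 = 0, N10 = 1, N15 = 0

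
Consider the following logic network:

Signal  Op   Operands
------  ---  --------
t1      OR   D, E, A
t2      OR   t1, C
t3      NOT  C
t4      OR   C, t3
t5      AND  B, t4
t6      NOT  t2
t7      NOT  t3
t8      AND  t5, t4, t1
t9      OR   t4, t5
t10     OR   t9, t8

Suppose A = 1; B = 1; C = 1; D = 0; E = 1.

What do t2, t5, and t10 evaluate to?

t1 = D OR E OR A = 0 OR 1 OR 1 = 1
t2 = t1 OR C = 1 OR 1 = 1
t3 = NOT C = NOT 1 = 0
t4 = C OR t3 = 1 OR 0 = 1
t5 = B AND t4 = 1 AND 1 = 1
t8 = t5 AND t4 AND t1 = 1 AND 1 AND 1 = 1
t9 = t4 OR t5 = 1 OR 1 = 1
t10 = t9 OR t8 = 1 OR 1 = 1

t2 = 1; t5 = 1; t10 = 1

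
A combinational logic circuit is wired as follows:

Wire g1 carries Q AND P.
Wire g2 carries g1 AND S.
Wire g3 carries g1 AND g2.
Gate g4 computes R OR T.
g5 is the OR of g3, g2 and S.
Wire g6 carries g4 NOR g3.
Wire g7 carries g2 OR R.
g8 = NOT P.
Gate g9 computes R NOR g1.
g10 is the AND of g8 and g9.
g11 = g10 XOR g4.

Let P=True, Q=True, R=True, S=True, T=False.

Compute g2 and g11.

g1 = Q AND P = True AND True = True
g2 = g1 AND S = True AND True = True
g4 = R OR T = True OR False = True
g8 = NOT P = NOT True = False
g9 = R NOR g1 = True NOR True = False
g10 = g8 AND g9 = False AND False = False
g11 = g10 XOR g4 = False XOR True = True

g2 = True; g11 = True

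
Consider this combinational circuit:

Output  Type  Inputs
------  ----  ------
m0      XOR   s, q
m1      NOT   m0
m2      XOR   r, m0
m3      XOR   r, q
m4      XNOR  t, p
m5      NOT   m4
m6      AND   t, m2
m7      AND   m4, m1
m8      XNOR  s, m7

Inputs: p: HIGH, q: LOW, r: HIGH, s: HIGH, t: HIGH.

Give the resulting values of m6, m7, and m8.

m0 = s XOR q = HIGH XOR LOW = HIGH
m1 = NOT m0 = NOT HIGH = LOW
m2 = r XOR m0 = HIGH XOR HIGH = LOW
m4 = t XNOR p = HIGH XNOR HIGH = HIGH
m6 = t AND m2 = HIGH AND LOW = LOW
m7 = m4 AND m1 = HIGH AND LOW = LOW
m8 = s XNOR m7 = HIGH XNOR LOW = LOW

m6 = LOW, m7 = LOW, m8 = LOW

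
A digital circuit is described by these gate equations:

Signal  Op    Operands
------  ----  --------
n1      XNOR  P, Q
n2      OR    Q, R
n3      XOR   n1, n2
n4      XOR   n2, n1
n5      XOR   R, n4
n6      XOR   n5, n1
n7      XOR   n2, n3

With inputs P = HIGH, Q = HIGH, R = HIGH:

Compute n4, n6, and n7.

n4 = LOW; n6 = LOW; n7 = HIGH

n1 = P XNOR Q = HIGH XNOR HIGH = HIGH
n2 = Q OR R = HIGH OR HIGH = HIGH
n3 = n1 XOR n2 = HIGH XOR HIGH = LOW
n4 = n2 XOR n1 = HIGH XOR HIGH = LOW
n5 = R XOR n4 = HIGH XOR LOW = HIGH
n6 = n5 XOR n1 = HIGH XOR HIGH = LOW
n7 = n2 XOR n3 = HIGH XOR LOW = HIGH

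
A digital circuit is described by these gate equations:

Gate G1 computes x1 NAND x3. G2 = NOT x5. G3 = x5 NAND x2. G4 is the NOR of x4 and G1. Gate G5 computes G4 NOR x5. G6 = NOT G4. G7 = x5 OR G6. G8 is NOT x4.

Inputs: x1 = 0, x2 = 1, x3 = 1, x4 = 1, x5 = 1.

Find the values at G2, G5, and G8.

G2 = 0, G5 = 0, G8 = 0

G1 = x1 NAND x3 = 0 NAND 1 = 1
G2 = NOT x5 = NOT 1 = 0
G4 = x4 NOR G1 = 1 NOR 1 = 0
G5 = G4 NOR x5 = 0 NOR 1 = 0
G8 = NOT x4 = NOT 1 = 0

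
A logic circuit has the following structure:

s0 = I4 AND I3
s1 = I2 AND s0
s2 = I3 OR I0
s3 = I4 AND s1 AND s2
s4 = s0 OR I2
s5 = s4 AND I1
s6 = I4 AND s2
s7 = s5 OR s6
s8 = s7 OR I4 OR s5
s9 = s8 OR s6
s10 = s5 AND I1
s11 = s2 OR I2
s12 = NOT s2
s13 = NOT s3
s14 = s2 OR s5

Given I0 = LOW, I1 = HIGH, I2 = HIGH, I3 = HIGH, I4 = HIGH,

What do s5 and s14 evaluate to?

s5 = HIGH, s14 = HIGH

s0 = I4 AND I3 = HIGH AND HIGH = HIGH
s2 = I3 OR I0 = HIGH OR LOW = HIGH
s4 = s0 OR I2 = HIGH OR HIGH = HIGH
s5 = s4 AND I1 = HIGH AND HIGH = HIGH
s14 = s2 OR s5 = HIGH OR HIGH = HIGH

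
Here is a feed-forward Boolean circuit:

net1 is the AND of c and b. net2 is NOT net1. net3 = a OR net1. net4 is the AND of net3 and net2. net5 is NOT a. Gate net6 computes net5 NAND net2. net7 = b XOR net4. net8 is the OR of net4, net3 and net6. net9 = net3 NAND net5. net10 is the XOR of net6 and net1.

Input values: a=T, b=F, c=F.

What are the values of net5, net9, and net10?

net1 = c AND b = F AND F = F
net2 = NOT net1 = NOT F = T
net3 = a OR net1 = T OR F = T
net5 = NOT a = NOT T = F
net6 = net5 NAND net2 = F NAND T = T
net9 = net3 NAND net5 = T NAND F = T
net10 = net6 XOR net1 = T XOR F = T

net5 = F  net9 = T  net10 = T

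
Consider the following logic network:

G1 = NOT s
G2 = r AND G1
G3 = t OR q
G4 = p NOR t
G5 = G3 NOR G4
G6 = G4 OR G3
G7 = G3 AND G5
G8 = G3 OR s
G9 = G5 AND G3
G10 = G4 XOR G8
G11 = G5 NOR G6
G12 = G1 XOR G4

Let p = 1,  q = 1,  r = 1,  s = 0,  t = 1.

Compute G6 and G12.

G6 = 1; G12 = 1

G1 = NOT s = NOT 0 = 1
G3 = t OR q = 1 OR 1 = 1
G4 = p NOR t = 1 NOR 1 = 0
G6 = G4 OR G3 = 0 OR 1 = 1
G12 = G1 XOR G4 = 1 XOR 0 = 1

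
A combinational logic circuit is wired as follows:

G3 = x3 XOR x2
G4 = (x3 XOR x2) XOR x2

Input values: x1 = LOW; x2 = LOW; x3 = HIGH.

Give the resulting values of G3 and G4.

G3 = HIGH  G4 = HIGH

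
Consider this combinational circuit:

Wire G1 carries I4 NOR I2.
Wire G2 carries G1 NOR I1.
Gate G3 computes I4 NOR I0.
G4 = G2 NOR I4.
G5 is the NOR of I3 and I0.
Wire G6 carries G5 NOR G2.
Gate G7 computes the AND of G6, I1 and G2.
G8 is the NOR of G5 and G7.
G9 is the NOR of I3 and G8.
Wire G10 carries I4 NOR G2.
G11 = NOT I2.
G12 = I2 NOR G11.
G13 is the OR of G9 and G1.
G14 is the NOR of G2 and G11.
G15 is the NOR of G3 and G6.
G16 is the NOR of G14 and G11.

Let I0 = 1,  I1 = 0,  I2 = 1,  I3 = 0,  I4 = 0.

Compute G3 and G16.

G1 = I4 NOR I2 = 0 NOR 1 = 0
G2 = G1 NOR I1 = 0 NOR 0 = 1
G3 = I4 NOR I0 = 0 NOR 1 = 0
G11 = NOT I2 = NOT 1 = 0
G14 = G2 NOR G11 = 1 NOR 0 = 0
G16 = G14 NOR G11 = 0 NOR 0 = 1

G3 = 0, G16 = 1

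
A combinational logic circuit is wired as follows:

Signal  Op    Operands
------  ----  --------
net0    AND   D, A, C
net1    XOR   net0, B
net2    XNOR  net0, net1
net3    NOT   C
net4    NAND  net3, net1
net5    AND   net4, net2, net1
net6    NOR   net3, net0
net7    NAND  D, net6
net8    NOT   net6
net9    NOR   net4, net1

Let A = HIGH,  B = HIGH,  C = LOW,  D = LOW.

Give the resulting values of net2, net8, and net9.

net0 = D AND A AND C = LOW AND HIGH AND LOW = LOW
net1 = net0 XOR B = LOW XOR HIGH = HIGH
net2 = net0 XNOR net1 = LOW XNOR HIGH = LOW
net3 = NOT C = NOT LOW = HIGH
net4 = net3 NAND net1 = HIGH NAND HIGH = LOW
net6 = net3 NOR net0 = HIGH NOR LOW = LOW
net8 = NOT net6 = NOT LOW = HIGH
net9 = net4 NOR net1 = LOW NOR HIGH = LOW

net2 = LOW  net8 = HIGH  net9 = LOW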